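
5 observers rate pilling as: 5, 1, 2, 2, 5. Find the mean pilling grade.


Formula: Mean = sum / count
Sum = 5 + 1 + 2 + 2 + 5 = 15
Mean = 15 / 5 = 3.0

3.0


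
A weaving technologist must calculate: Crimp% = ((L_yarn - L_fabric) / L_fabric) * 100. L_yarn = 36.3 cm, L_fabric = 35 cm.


Formula: Crimp% = ((L_yarn - L_fabric) / L_fabric) * 100
Step 1: Extension = 36.3 - 35 = 1.3 cm
Step 2: Crimp% = (1.3 / 35) * 100
Step 3: Crimp% = 0.037143 * 100 = 3.7143% ≈ 3.7%

3.7%


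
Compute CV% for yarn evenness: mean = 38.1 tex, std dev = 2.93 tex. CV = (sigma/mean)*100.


Formula: CV% = (standard deviation / mean) * 100
Step 1: Ratio = 2.93 / 38.1 = 0.076903
Step 2: CV% = 0.076903 * 100 = 7.6903% ≈ 7.7%

7.7%


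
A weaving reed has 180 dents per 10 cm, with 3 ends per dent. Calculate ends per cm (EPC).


Formula: EPC = (dents per 10 cm * ends per dent) / 10
Step 1: Total ends per 10 cm = 180 * 3 = 540
Step 2: EPC = 540 / 10 = 54.0 ends/cm

54.0 ends/cm


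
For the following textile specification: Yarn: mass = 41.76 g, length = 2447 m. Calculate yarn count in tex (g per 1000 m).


Formula: Tex = (mass_g / length_m) * 1000
Substituting: Tex = (41.76 / 2447) * 1000
Intermediate: 41.76 / 2447 = 0.01706579 g/m
Tex = 0.01706579 * 1000 = 17.07 tex

17.07 tex


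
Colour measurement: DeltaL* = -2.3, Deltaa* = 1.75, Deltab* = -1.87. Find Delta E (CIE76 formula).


Formula: Delta E = sqrt(dL*^2 + da*^2 + db*^2)
Step 1: dL*^2 = (-2.3)^2 = 5.29
Step 2: da*^2 = 1.75^2 = 3.0625
Step 3: db*^2 = (-1.87)^2 = 3.4969
Step 4: Sum = 5.29 + 3.0625 + 3.4969 = 11.8494
Step 5: Delta E = sqrt(11.8494) = 3.44

3.44 Delta E


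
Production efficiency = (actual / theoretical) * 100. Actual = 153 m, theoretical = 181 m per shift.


Formula: Efficiency% = (Actual output / Theoretical output) * 100
Efficiency% = (153 / 181) * 100
Efficiency% = 0.845304 * 100 = 84.5304% ≈ 84.5%

84.5%


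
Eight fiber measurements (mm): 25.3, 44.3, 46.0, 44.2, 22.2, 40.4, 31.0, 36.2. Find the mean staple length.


Formula: Mean = sum of lengths / count
Sum = 25.3 + 44.3 + 46.0 + 44.2 + 22.2 + 40.4 + 31.0 + 36.2
Sum = 289.6 mm
Mean = 289.6 / 8 = 36.20 mm

36.20 mm


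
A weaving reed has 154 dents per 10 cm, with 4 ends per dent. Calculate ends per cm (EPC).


Formula: EPC = (dents per 10 cm * ends per dent) / 10
Step 1: Total ends per 10 cm = 154 * 4 = 616
Step 2: EPC = 616 / 10 = 61.6 ends/cm

61.6 ends/cm


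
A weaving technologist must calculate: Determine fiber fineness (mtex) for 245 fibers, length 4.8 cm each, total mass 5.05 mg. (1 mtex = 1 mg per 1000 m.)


Formula: fineness (mtex) = mass (mg) / total length (km) = (mass_mg / total_length_m) * 1000
Step 1: Convert fiber length: 4.8 cm = 0.048 m
Step 2: Total fiber length = 245 * 0.048 = 11.76 m
Step 3: Linear density = 5.05 mg / 11.76 m = 0.4294 mg/m
Step 4: fineness = 0.4294 * 1000 = 429.4 mtex

429.4 mtex


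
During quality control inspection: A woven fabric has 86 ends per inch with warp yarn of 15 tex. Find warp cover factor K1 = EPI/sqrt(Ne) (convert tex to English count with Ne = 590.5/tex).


Formula: K1 = EPI / sqrt(Ne), with Ne = 590.5 / tex_warp
Step 1: Ne = 590.5 / 15 = 39.367
Step 2: sqrt(Ne) = sqrt(39.367) = 6.2743
Step 3: K1 = 86 / 6.2743 = 13.7

13.7


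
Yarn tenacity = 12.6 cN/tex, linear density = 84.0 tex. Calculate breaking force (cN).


Formula: Breaking force = Tenacity * Linear density
F = 12.6 cN/tex * 84.0 tex
F = 1058.40 cN

1058.40 cN


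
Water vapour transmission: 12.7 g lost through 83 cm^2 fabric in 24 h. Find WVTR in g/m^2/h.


Formula: WVTR = mass_loss / (area * time)
Step 1: Convert area: 83 cm^2 = 0.0083 m^2
Step 2: WVTR = 12.7 g / (0.0083 m^2 * 24 h)
Step 3: WVTR = 12.7 / 0.1992 = 63.8 g/m^2/h

63.8 g/m^2/h


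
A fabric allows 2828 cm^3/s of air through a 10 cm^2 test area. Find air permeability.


Formula: Air Permeability = Airflow / Test Area
AP = 2828 cm^3/s / 10 cm^2
AP = 282.8 cm^3/s/cm^2

282.8 cm^3/s/cm^2


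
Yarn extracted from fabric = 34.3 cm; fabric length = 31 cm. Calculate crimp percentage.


Formula: Crimp% = ((L_yarn - L_fabric) / L_fabric) * 100
Step 1: Extension = 34.3 - 31 = 3.3 cm
Step 2: Crimp% = (3.3 / 31) * 100
Step 3: Crimp% = 0.106452 * 100 = 10.6452% ≈ 10.6%

10.6%


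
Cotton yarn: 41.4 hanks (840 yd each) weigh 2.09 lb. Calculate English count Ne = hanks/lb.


Formula: Ne = hanks / mass_lb
Substituting: Ne = 41.4 / 2.09
Ne = 19.8

19.8 Ne


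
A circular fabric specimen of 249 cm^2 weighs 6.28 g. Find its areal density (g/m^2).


Formula: GSM = mass_g / area_m2
Step 1: Convert area: 249 cm^2 = 249 / 10000 = 0.0249 m^2
Step 2: GSM = 6.28 g / 0.0249 m^2 = 252.2 g/m^2

252.2 g/m^2


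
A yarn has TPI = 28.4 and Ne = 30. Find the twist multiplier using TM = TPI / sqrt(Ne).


Formula: TM = TPI / sqrt(Ne)
Step 1: sqrt(Ne) = sqrt(30) = 5.4772
Step 2: TM = 28.4 / 5.4772 = 5.19

5.19 TM


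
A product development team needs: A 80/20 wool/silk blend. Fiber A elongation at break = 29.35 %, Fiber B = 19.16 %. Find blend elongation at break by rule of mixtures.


Formula: Blend property = (fraction_A * property_A) + (fraction_B * property_B)
Step 1: Contribution A = 80/100 * 29.35 % = 23.48 %
Step 2: Contribution B = 20/100 * 19.16 % = 3.832 %
Step 3: Blend elongation at break = 23.48 + 3.832 = 27.312 %

27.312 %


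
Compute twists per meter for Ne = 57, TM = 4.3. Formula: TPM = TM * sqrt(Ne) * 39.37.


Formula: TPM = TM * sqrt(Ne) * 39.37
Step 1: sqrt(Ne) = sqrt(57) = 7.5498
Step 2: TM * sqrt(Ne) = 4.3 * 7.5498 = 32.4641
Step 3: TPM = 32.4641 * 39.37 = 1278 twists/m

1278 twists/m


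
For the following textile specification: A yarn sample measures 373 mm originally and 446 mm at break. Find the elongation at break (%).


Formula: Elongation (%) = ((L_break - L0) / L0) * 100
Step 1: Extension = 446 - 373 = 73 mm
Step 2: Elongation = (73 / 373) * 100
Step 3: Elongation = 0.19571 * 100 = 19.571% ≈ 19.6%

19.6%


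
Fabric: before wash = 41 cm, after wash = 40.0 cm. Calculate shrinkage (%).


Formula: Shrinkage% = ((L_before - L_after) / L_before) * 100
Step 1: Shrinkage = 41 - 40.0 = 1.0 cm
Step 2: Shrinkage% = (1.0 / 41) * 100
Step 3: Shrinkage% = 0.02439 * 100 = 2.439% ≈ 2.4%

2.4%


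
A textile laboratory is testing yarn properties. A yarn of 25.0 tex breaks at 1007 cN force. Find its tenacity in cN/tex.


Formula: Tenacity = Breaking force / Linear density
Tenacity = 1007 cN / 25.0 tex
Tenacity = 40.28 cN/tex

40.28 cN/tex


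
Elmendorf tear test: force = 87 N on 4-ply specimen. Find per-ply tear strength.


Formula: Per-ply strength = Total force / Number of plies
Per-ply = 87 N / 4
Per-ply = 21.75 N

21.75 N


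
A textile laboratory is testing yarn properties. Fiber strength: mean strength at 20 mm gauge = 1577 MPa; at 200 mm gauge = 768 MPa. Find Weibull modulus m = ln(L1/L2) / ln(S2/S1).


Formula: m = ln(L1/L2) / ln(S2/S1)
Step 1: ln(L1/L2) = ln(20/200) = -2.30259
Step 2: S2/S1 = 768/1577 = 0.487
Step 3: ln(S2/S1) = ln(0.487) = -0.71949
Step 4: m = -2.30259 / -0.71949 = 3.20

3.20 (Weibull m)


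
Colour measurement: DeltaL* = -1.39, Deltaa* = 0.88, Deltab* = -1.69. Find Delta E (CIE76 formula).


Formula: Delta E = sqrt(dL*^2 + da*^2 + db*^2)
Step 1: dL*^2 = (-1.39)^2 = 1.9321
Step 2: da*^2 = 0.88^2 = 0.7744
Step 3: db*^2 = (-1.69)^2 = 2.8561
Step 4: Sum = 1.9321 + 0.7744 + 2.8561 = 5.5626
Step 5: Delta E = sqrt(5.5626) = 2.36

2.36 Delta E


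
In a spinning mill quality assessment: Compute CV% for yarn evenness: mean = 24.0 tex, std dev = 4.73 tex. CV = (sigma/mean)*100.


Formula: CV% = (standard deviation / mean) * 100
Step 1: Ratio = 4.73 / 24.0 = 0.197083
Step 2: CV% = 0.197083 * 100 = 19.7083% ≈ 19.7%

19.7%


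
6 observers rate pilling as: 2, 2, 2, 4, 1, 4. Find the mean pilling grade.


Formula: Mean = sum / count
Sum = 2 + 2 + 2 + 4 + 1 + 4 = 15
Mean = 15 / 6 = 2.5

2.5


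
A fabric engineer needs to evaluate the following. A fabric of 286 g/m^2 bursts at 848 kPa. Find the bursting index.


Formula: Bursting Index = Bursting Strength / Fabric GSM
BI = 848 kPa / 286 g/m^2
BI = 2.965 kPa/(g/m^2)

2.965 kPa/(g/m^2)


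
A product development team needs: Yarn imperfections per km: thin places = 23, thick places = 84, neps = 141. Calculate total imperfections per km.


Formula: Total = thin places + thick places + neps
Total = 23 + 84 + 141
Total = 248 imperfections/km

248 imperfections/km


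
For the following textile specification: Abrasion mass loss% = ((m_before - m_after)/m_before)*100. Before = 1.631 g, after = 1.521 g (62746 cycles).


Formula: Mass loss% = ((m_before - m_after) / m_before) * 100
Step 1: Mass loss = 1.631 - 1.521 = 0.11 g
Step 2: Ratio = 0.11 / 1.631 = 0.0674433
Step 3: Mass loss% = 0.0674433 * 100 = 6.74433% ≈ 6.74%

6.74%


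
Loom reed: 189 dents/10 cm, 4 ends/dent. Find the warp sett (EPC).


Formula: EPC = (dents per 10 cm * ends per dent) / 10
Step 1: Total ends per 10 cm = 189 * 4 = 756
Step 2: EPC = 756 / 10 = 75.6 ends/cm

75.6 ends/cm


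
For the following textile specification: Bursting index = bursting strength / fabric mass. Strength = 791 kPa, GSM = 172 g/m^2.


Formula: Bursting Index = Bursting Strength / Fabric GSM
BI = 791 kPa / 172 g/m^2
BI = 4.599 kPa/(g/m^2)

4.599 kPa/(g/m^2)


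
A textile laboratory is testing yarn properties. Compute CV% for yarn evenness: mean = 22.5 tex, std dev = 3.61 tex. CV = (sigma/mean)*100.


Formula: CV% = (standard deviation / mean) * 100
Step 1: Ratio = 3.61 / 22.5 = 0.160444
Step 2: CV% = 0.160444 * 100 = 16.0444% ≈ 16.0%

16.0%


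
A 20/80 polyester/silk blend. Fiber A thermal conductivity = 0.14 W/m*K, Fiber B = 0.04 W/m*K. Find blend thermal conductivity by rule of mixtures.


Formula: Blend property = (fraction_A * property_A) + (fraction_B * property_B)
Step 1: Contribution A = 20/100 * 0.14 W/m*K = 0.028 W/m*K
Step 2: Contribution B = 80/100 * 0.04 W/m*K = 0.032 W/m*K
Step 3: Blend thermal conductivity = 0.028 + 0.032 = 0.06 W/m*K

0.06 W/m*K


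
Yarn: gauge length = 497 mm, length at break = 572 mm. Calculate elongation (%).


Formula: Elongation (%) = ((L_break - L0) / L0) * 100
Step 1: Extension = 572 - 497 = 75 mm
Step 2: Elongation = (75 / 497) * 100
Step 3: Elongation = 0.150905 * 100 = 15.0905% ≈ 15.1%

15.1%


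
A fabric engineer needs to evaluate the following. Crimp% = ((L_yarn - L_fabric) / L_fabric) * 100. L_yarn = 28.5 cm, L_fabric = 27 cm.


Formula: Crimp% = ((L_yarn - L_fabric) / L_fabric) * 100
Step 1: Extension = 28.5 - 27 = 1.5 cm
Step 2: Crimp% = (1.5 / 27) * 100
Step 3: Crimp% = 0.055556 * 100 = 5.5556% ≈ 5.6%

5.6%


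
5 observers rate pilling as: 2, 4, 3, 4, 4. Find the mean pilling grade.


Formula: Mean = sum / count
Sum = 2 + 4 + 3 + 4 + 4 = 17
Mean = 17 / 5 = 3.4

3.4


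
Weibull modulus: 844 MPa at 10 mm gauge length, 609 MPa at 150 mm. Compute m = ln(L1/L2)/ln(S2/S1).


Formula: m = ln(L1/L2) / ln(S2/S1)
Step 1: ln(L1/L2) = ln(10/150) = -2.70805
Step 2: S2/S1 = 609/844 = 0.72156
Step 3: ln(S2/S1) = ln(0.72156) = -0.32634
Step 4: m = -2.70805 / -0.32634 = 8.30

8.30 (Weibull m)


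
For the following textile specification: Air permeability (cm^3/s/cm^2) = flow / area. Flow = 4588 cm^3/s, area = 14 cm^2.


Formula: Air Permeability = Airflow / Test Area
AP = 4588 cm^3/s / 14 cm^2
AP = 327.7 cm^3/s/cm^2

327.7 cm^3/s/cm^2


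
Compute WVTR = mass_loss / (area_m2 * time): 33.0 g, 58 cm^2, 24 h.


Formula: WVTR = mass_loss / (area * time)
Step 1: Convert area: 58 cm^2 = 0.0058 m^2
Step 2: WVTR = 33.0 g / (0.0058 m^2 * 24 h)
Step 3: WVTR = 33.0 / 0.1392 = 237.1 g/m^2/h

237.1 g/m^2/h


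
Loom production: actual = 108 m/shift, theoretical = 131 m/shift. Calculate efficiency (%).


Formula: Efficiency% = (Actual output / Theoretical output) * 100
Efficiency% = (108 / 131) * 100
Efficiency% = 0.824427 * 100 = 82.4427% ≈ 82.4%

82.4%


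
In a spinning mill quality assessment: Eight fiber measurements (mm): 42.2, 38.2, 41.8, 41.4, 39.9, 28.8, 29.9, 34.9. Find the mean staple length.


Formula: Mean = sum of lengths / count
Sum = 42.2 + 38.2 + 41.8 + 41.4 + 39.9 + 28.8 + 29.9 + 34.9
Sum = 297.1 mm
Mean = 297.1 / 8 = 37.14 mm

37.14 mm


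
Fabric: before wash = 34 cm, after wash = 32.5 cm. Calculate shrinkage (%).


Formula: Shrinkage% = ((L_before - L_after) / L_before) * 100
Step 1: Shrinkage = 34 - 32.5 = 1.5 cm
Step 2: Shrinkage% = (1.5 / 34) * 100
Step 3: Shrinkage% = 0.044118 * 100 = 4.4118% ≈ 4.4%

4.4%


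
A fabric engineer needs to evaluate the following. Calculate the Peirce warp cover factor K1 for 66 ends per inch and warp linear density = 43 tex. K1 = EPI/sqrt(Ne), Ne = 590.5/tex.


Formula: K1 = EPI / sqrt(Ne), with Ne = 590.5 / tex_warp
Step 1: Ne = 590.5 / 43 = 13.733
Step 2: sqrt(Ne) = sqrt(13.733) = 3.7058
Step 3: K1 = 66 / 3.7058 = 17.8

17.8


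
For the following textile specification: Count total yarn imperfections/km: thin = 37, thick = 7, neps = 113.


Formula: Total = thin places + thick places + neps
Total = 37 + 7 + 113
Total = 157 imperfections/km

157 imperfections/km


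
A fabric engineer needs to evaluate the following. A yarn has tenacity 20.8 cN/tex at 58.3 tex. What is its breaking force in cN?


Formula: Breaking force = Tenacity * Linear density
F = 20.8 cN/tex * 58.3 tex
F = 1212.64 cN

1212.64 cN


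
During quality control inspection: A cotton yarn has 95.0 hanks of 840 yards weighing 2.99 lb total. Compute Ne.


Formula: Ne = hanks / mass_lb
Substituting: Ne = 95.0 / 2.99
Ne = 31.8

31.8 Ne


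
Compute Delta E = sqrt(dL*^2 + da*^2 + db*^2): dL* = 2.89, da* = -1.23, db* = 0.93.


Formula: Delta E = sqrt(dL*^2 + da*^2 + db*^2)
Step 1: dL*^2 = 2.89^2 = 8.3521
Step 2: da*^2 = (-1.23)^2 = 1.5129
Step 3: db*^2 = 0.93^2 = 0.8649
Step 4: Sum = 8.3521 + 1.5129 + 0.8649 = 10.7299
Step 5: Delta E = sqrt(10.7299) = 3.28

3.28 Delta E


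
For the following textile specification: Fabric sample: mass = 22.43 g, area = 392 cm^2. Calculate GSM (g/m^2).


Formula: GSM = mass_g / area_m2
Step 1: Convert area: 392 cm^2 = 392 / 10000 = 0.0392 m^2
Step 2: GSM = 22.43 g / 0.0392 m^2 = 572.2 g/m^2

572.2 g/m^2


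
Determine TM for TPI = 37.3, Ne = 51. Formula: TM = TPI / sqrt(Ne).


Formula: TM = TPI / sqrt(Ne)
Step 1: sqrt(Ne) = sqrt(51) = 7.1414
Step 2: TM = 37.3 / 7.1414 = 5.22

5.22 TM


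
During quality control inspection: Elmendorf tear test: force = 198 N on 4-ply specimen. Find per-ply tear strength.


Formula: Per-ply strength = Total force / Number of plies
Per-ply = 198 N / 4
Per-ply = 49.5 N

49.5 N


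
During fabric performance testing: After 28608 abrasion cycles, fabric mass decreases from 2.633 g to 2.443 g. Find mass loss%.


Formula: Mass loss% = ((m_before - m_after) / m_before) * 100
Step 1: Mass loss = 2.633 - 2.443 = 0.19 g
Step 2: Ratio = 0.19 / 2.633 = 0.072161
Step 3: Mass loss% = 0.072161 * 100 = 7.2161% ≈ 7.22%

7.22%


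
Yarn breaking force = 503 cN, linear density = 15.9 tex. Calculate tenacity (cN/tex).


Formula: Tenacity = Breaking force / Linear density
Tenacity = 503 cN / 15.9 tex
Tenacity = 31.64 cN/tex

31.64 cN/tex


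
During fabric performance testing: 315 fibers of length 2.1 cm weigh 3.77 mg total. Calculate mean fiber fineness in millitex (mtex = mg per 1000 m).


Formula: fineness (mtex) = mass (mg) / total length (km) = (mass_mg / total_length_m) * 1000
Step 1: Convert fiber length: 2.1 cm = 0.021 m
Step 2: Total fiber length = 315 * 0.021 = 6.615 m
Step 3: Linear density = 3.77 mg / 6.615 m = 0.5699 mg/m
Step 4: fineness = 0.5699 * 1000 = 569.9 mtex

569.9 mtex


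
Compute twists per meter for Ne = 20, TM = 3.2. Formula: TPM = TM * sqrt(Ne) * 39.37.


Formula: TPM = TM * sqrt(Ne) * 39.37
Step 1: sqrt(Ne) = sqrt(20) = 4.4721
Step 2: TM * sqrt(Ne) = 3.2 * 4.4721 = 14.3107
Step 3: TPM = 14.3107 * 39.37 = 563 twists/m

563 twists/m


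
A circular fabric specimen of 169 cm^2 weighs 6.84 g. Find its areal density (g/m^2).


Formula: GSM = mass_g / area_m2
Step 1: Convert area: 169 cm^2 = 169 / 10000 = 0.0169 m^2
Step 2: GSM = 6.84 g / 0.0169 m^2 = 404.7 g/m^2

404.7 g/m^2


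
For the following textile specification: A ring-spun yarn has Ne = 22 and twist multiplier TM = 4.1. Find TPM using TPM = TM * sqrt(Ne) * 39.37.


Formula: TPM = TM * sqrt(Ne) * 39.37
Step 1: sqrt(Ne) = sqrt(22) = 4.6904
Step 2: TM * sqrt(Ne) = 4.1 * 4.6904 = 19.2306
Step 3: TPM = 19.2306 * 39.37 = 757 twists/m

757 twists/m


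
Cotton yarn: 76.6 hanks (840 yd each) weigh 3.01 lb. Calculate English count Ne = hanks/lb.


Formula: Ne = hanks / mass_lb
Substituting: Ne = 76.6 / 3.01
Ne = 25.4

25.4 Ne


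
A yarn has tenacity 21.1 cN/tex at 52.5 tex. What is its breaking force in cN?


Formula: Breaking force = Tenacity * Linear density
F = 21.1 cN/tex * 52.5 tex
F = 1107.75 cN

1107.75 cN


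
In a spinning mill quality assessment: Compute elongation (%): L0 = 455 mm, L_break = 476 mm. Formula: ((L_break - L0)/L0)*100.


Formula: Elongation (%) = ((L_break - L0) / L0) * 100
Step 1: Extension = 476 - 455 = 21 mm
Step 2: Elongation = (21 / 455) * 100
Step 3: Elongation = 0.046154 * 100 = 4.6154% ≈ 4.6%

4.6%


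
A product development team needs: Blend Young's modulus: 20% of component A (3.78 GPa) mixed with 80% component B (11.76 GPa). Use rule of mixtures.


Formula: Blend property = (fraction_A * property_A) + (fraction_B * property_B)
Step 1: Contribution A = 20/100 * 3.78 GPa = 0.756 GPa
Step 2: Contribution B = 80/100 * 11.76 GPa = 9.408 GPa
Step 3: Blend Young's modulus = 0.756 + 9.408 = 10.164 GPa

10.164 GPa


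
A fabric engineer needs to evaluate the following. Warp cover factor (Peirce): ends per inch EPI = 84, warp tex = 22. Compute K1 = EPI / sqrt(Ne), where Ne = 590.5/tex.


Formula: K1 = EPI / sqrt(Ne), with Ne = 590.5 / tex_warp
Step 1: Ne = 590.5 / 22 = 26.841
Step 2: sqrt(Ne) = sqrt(26.841) = 5.1808
Step 3: K1 = 84 / 5.1808 = 16.2

16.2


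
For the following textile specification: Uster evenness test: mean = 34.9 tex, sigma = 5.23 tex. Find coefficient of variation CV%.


Formula: CV% = (standard deviation / mean) * 100
Step 1: Ratio = 5.23 / 34.9 = 0.149857
Step 2: CV% = 0.149857 * 100 = 14.9857% ≈ 15.0%

15.0%


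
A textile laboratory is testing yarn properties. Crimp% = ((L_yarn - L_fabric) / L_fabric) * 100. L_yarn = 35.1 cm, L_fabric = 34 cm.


Formula: Crimp% = ((L_yarn - L_fabric) / L_fabric) * 100
Step 1: Extension = 35.1 - 34 = 1.1 cm
Step 2: Crimp% = (1.1 / 34) * 100
Step 3: Crimp% = 0.032353 * 100 = 3.2353% ≈ 3.2%

3.2%


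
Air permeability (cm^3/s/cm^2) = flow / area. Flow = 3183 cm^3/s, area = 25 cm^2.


Formula: Air Permeability = Airflow / Test Area
AP = 3183 cm^3/s / 25 cm^2
AP = 127.3 cm^3/s/cm^2

127.3 cm^3/s/cm^2


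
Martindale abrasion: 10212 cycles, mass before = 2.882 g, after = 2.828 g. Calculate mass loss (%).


Formula: Mass loss% = ((m_before - m_after) / m_before) * 100
Step 1: Mass loss = 2.882 - 2.828 = 0.054 g
Step 2: Ratio = 0.054 / 2.882 = 0.018737
Step 3: Mass loss% = 0.018737 * 100 = 1.8737% ≈ 1.87%

1.87%


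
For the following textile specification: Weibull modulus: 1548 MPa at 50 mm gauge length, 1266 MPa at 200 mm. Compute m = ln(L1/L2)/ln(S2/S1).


Formula: m = ln(L1/L2) / ln(S2/S1)
Step 1: ln(L1/L2) = ln(50/200) = -1.38629
Step 2: S2/S1 = 1266/1548 = 0.81783
Step 3: ln(S2/S1) = ln(0.81783) = -0.20110
Step 4: m = -1.38629 / -0.20110 = 6.89

6.89 (Weibull m)


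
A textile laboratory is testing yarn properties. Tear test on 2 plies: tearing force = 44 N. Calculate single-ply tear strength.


Formula: Per-ply strength = Total force / Number of plies
Per-ply = 44 N / 2
Per-ply = 22 N

22 N


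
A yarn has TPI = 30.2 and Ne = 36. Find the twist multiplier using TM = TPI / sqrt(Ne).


Formula: TM = TPI / sqrt(Ne)
Step 1: sqrt(Ne) = sqrt(36) = 6
Step 2: TM = 30.2 / 6 = 5.03

5.03 TM


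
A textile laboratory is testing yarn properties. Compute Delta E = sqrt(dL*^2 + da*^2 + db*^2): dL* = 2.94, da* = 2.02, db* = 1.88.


Formula: Delta E = sqrt(dL*^2 + da*^2 + db*^2)
Step 1: dL*^2 = 2.94^2 = 8.6436
Step 2: da*^2 = 2.02^2 = 4.0804
Step 3: db*^2 = 1.88^2 = 3.5344
Step 4: Sum = 8.6436 + 4.0804 + 3.5344 = 16.2584
Step 5: Delta E = sqrt(16.2584) = 4.03

4.03 Delta E


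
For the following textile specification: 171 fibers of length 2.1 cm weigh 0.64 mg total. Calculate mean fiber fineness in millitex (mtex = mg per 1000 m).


Formula: fineness (mtex) = mass (mg) / total length (km) = (mass_mg / total_length_m) * 1000
Step 1: Convert fiber length: 2.1 cm = 0.021 m
Step 2: Total fiber length = 171 * 0.021 = 3.591 m
Step 3: Linear density = 0.64 mg / 3.591 m = 0.1782 mg/m
Step 4: fineness = 0.1782 * 1000 = 178.2 mtex

178.2 mtex


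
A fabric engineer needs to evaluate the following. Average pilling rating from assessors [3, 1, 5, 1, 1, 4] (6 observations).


Formula: Mean = sum / count
Sum = 3 + 1 + 5 + 1 + 1 + 4 = 15
Mean = 15 / 6 = 2.5

2.5


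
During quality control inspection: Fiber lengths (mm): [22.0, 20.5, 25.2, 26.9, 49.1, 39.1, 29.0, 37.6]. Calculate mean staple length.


Formula: Mean = sum of lengths / count
Sum = 22.0 + 20.5 + 25.2 + 26.9 + 49.1 + 39.1 + 29.0 + 37.6
Sum = 249.4 mm
Mean = 249.4 / 8 = 31.18 mm

31.18 mm


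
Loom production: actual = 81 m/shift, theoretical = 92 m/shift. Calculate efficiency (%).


Formula: Efficiency% = (Actual output / Theoretical output) * 100
Efficiency% = (81 / 92) * 100
Efficiency% = 0.880435 * 100 = 88.0435% ≈ 88.0%

88.0%


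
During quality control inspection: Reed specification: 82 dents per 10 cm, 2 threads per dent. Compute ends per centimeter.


Formula: EPC = (dents per 10 cm * ends per dent) / 10
Step 1: Total ends per 10 cm = 82 * 2 = 164
Step 2: EPC = 164 / 10 = 16.4 ends/cm

16.4 ends/cm


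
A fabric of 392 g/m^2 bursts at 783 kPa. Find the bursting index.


Formula: Bursting Index = Bursting Strength / Fabric GSM
BI = 783 kPa / 392 g/m^2
BI = 1.997 kPa/(g/m^2)

1.997 kPa/(g/m^2)


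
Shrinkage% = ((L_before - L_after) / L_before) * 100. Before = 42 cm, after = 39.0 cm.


Formula: Shrinkage% = ((L_before - L_after) / L_before) * 100
Step 1: Shrinkage = 42 - 39.0 = 3.0 cm
Step 2: Shrinkage% = (3.0 / 42) * 100
Step 3: Shrinkage% = 0.071429 * 100 = 7.1429% ≈ 7.1%

7.1%


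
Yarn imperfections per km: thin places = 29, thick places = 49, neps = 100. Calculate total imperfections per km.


Formula: Total = thin places + thick places + neps
Total = 29 + 49 + 100
Total = 178 imperfections/km

178 imperfections/km


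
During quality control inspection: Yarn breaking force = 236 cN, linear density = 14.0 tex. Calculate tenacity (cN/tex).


Formula: Tenacity = Breaking force / Linear density
Tenacity = 236 cN / 14.0 tex
Tenacity = 16.86 cN/tex

16.86 cN/tex


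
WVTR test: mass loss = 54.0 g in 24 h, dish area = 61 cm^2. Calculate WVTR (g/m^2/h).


Formula: WVTR = mass_loss / (area * time)
Step 1: Convert area: 61 cm^2 = 0.0061 m^2
Step 2: WVTR = 54.0 g / (0.0061 m^2 * 24 h)
Step 3: WVTR = 54.0 / 0.1464 = 368.9 g/m^2/h

368.9 g/m^2/h


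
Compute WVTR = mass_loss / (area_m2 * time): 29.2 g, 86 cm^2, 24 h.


Formula: WVTR = mass_loss / (area * time)
Step 1: Convert area: 86 cm^2 = 0.0086 m^2
Step 2: WVTR = 29.2 g / (0.0086 m^2 * 24 h)
Step 3: WVTR = 29.2 / 0.2064 = 141.5 g/m^2/h

141.5 g/m^2/h


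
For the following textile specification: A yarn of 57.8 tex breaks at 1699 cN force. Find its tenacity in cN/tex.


Formula: Tenacity = Breaking force / Linear density
Tenacity = 1699 cN / 57.8 tex
Tenacity = 29.39 cN/tex

29.39 cN/tex


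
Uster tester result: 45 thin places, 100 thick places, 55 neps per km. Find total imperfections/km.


Formula: Total = thin places + thick places + neps
Total = 45 + 100 + 55
Total = 200 imperfections/km

200 imperfections/km


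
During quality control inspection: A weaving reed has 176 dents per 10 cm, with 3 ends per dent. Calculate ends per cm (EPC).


Formula: EPC = (dents per 10 cm * ends per dent) / 10
Step 1: Total ends per 10 cm = 176 * 3 = 528
Step 2: EPC = 528 / 10 = 52.8 ends/cm

52.8 ends/cm


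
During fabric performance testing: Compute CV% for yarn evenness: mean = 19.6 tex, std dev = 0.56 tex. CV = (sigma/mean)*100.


Formula: CV% = (standard deviation / mean) * 100
Step 1: Ratio = 0.56 / 19.6 = 0.028571
Step 2: CV% = 0.028571 * 100 = 2.8571% ≈ 2.9%

2.9%


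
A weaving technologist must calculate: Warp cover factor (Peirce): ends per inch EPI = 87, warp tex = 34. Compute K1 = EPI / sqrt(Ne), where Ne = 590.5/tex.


Formula: K1 = EPI / sqrt(Ne), with Ne = 590.5 / tex_warp
Step 1: Ne = 590.5 / 34 = 17.368
Step 2: sqrt(Ne) = sqrt(17.368) = 4.1675
Step 3: K1 = 87 / 4.1675 = 20.9

20.9


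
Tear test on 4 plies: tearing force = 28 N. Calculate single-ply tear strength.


Formula: Per-ply strength = Total force / Number of plies
Per-ply = 28 N / 4
Per-ply = 7 N

7 N


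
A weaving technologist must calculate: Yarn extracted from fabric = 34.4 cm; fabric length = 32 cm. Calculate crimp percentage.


Formula: Crimp% = ((L_yarn - L_fabric) / L_fabric) * 100
Step 1: Extension = 34.4 - 32 = 2.4 cm
Step 2: Crimp% = (2.4 / 32) * 100
Step 3: Crimp% = 0.075 * 100 = 7.5%

7.5%


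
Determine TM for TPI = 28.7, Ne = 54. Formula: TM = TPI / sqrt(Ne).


Formula: TM = TPI / sqrt(Ne)
Step 1: sqrt(Ne) = sqrt(54) = 7.3485
Step 2: TM = 28.7 / 7.3485 = 3.91

3.91 TM


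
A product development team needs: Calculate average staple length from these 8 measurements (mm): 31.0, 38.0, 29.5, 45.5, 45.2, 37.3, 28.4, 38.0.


Formula: Mean = sum of lengths / count
Sum = 31.0 + 38.0 + 29.5 + 45.5 + 45.2 + 37.3 + 28.4 + 38.0
Sum = 292.9 mm
Mean = 292.9 / 8 = 36.61 mm

36.61 mm


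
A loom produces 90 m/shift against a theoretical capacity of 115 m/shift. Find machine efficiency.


Formula: Efficiency% = (Actual output / Theoretical output) * 100
Efficiency% = (90 / 115) * 100
Efficiency% = 0.782609 * 100 = 78.2609% ≈ 78.3%

78.3%


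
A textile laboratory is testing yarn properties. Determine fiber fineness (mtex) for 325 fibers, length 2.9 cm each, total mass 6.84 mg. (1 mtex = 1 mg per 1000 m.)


Formula: fineness (mtex) = mass (mg) / total length (km) = (mass_mg / total_length_m) * 1000
Step 1: Convert fiber length: 2.9 cm = 0.029 m
Step 2: Total fiber length = 325 * 0.029 = 9.425 m
Step 3: Linear density = 6.84 mg / 9.425 m = 0.7257 mg/m
Step 4: fineness = 0.7257 * 1000 = 725.7 mtex

725.7 mtex


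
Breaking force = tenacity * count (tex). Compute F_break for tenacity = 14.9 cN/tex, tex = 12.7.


Formula: Breaking force = Tenacity * Linear density
F = 14.9 cN/tex * 12.7 tex
F = 189.23 cN

189.23 cN


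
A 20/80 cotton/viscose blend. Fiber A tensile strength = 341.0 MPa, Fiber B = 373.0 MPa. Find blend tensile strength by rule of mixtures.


Formula: Blend property = (fraction_A * property_A) + (fraction_B * property_B)
Step 1: Contribution A = 20/100 * 341.0 MPa = 68.2 MPa
Step 2: Contribution B = 80/100 * 373.0 MPa = 298.4 MPa
Step 3: Blend tensile strength = 68.2 + 298.4 = 366.6 MPa

366.6 MPa


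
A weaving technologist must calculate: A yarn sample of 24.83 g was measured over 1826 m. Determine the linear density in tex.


Formula: Tex = (mass_g / length_m) * 1000
Substituting: Tex = (24.83 / 1826) * 1000
Intermediate: 24.83 / 1826 = 0.01359803 g/m
Tex = 0.01359803 * 1000 = 13.60 tex

13.60 tex


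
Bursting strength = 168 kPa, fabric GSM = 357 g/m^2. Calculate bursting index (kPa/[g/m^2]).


Formula: Bursting Index = Bursting Strength / Fabric GSM
BI = 168 kPa / 357 g/m^2
BI = 0.471 kPa/(g/m^2)

0.471 kPa/(g/m^2)


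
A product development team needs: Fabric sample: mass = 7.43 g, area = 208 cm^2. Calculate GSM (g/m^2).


Formula: GSM = mass_g / area_m2
Step 1: Convert area: 208 cm^2 = 208 / 10000 = 0.0208 m^2
Step 2: GSM = 7.43 g / 0.0208 m^2 = 357.2 g/m^2

357.2 g/m^2


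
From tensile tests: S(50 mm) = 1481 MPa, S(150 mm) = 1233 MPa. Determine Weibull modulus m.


Formula: m = ln(L1/L2) / ln(S2/S1)
Step 1: ln(L1/L2) = ln(50/150) = -1.09861
Step 2: S2/S1 = 1233/1481 = 0.83255
Step 3: ln(S2/S1) = ln(0.83255) = -0.18326
Step 4: m = -1.09861 / -0.18326 = 5.99

5.99 (Weibull m)


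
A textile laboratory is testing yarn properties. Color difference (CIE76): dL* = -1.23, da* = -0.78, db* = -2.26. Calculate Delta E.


Formula: Delta E = sqrt(dL*^2 + da*^2 + db*^2)
Step 1: dL*^2 = (-1.23)^2 = 1.5129
Step 2: da*^2 = (-0.78)^2 = 0.6084
Step 3: db*^2 = (-2.26)^2 = 5.1076
Step 4: Sum = 1.5129 + 0.6084 + 5.1076 = 7.2289
Step 5: Delta E = sqrt(7.2289) = 2.69

2.69 Delta E


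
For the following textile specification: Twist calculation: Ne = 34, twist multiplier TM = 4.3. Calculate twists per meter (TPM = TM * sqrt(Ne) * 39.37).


Formula: TPM = TM * sqrt(Ne) * 39.37
Step 1: sqrt(Ne) = sqrt(34) = 5.831
Step 2: TM * sqrt(Ne) = 4.3 * 5.831 = 25.0733
Step 3: TPM = 25.0733 * 39.37 = 987 twists/m

987 twists/m


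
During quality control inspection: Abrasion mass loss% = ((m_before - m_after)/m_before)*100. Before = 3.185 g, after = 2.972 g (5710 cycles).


Formula: Mass loss% = ((m_before - m_after) / m_before) * 100
Step 1: Mass loss = 3.185 - 2.972 = 0.213 g
Step 2: Ratio = 0.213 / 3.185 = 0.066876
Step 3: Mass loss% = 0.066876 * 100 = 6.6876% ≈ 6.69%

6.69%


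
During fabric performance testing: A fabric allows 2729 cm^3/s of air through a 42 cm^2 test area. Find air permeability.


Formula: Air Permeability = Airflow / Test Area
AP = 2729 cm^3/s / 42 cm^2
AP = 65.0 cm^3/s/cm^2

65.0 cm^3/s/cm^2


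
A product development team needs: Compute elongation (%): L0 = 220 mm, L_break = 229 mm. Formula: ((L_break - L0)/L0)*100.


Formula: Elongation (%) = ((L_break - L0) / L0) * 100
Step 1: Extension = 229 - 220 = 9 mm
Step 2: Elongation = (9 / 220) * 100
Step 3: Elongation = 0.040909 * 100 = 4.0909% ≈ 4.1%

4.1%


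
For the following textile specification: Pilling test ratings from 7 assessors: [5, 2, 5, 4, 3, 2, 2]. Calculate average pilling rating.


Formula: Mean = sum / count
Sum = 5 + 2 + 5 + 4 + 3 + 2 + 2 = 23
Mean = 23 / 7 = 3.3

3.3


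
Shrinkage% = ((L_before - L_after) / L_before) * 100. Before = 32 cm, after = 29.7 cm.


Formula: Shrinkage% = ((L_before - L_after) / L_before) * 100
Step 1: Shrinkage = 32 - 29.7 = 2.3 cm
Step 2: Shrinkage% = (2.3 / 32) * 100
Step 3: Shrinkage% = 0.071875 * 100 = 7.1875% ≈ 7.2%

7.2%


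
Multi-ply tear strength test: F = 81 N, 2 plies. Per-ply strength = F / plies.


Formula: Per-ply strength = Total force / Number of plies
Per-ply = 81 N / 2
Per-ply = 40.5 N

40.5 N


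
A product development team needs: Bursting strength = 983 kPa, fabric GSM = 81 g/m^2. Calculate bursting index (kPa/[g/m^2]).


Formula: Bursting Index = Bursting Strength / Fabric GSM
BI = 983 kPa / 81 g/m^2
BI = 12.136 kPa/(g/m^2)

12.136 kPa/(g/m^2)


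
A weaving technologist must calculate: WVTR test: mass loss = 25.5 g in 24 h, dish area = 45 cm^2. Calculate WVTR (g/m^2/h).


Formula: WVTR = mass_loss / (area * time)
Step 1: Convert area: 45 cm^2 = 0.0045 m^2
Step 2: WVTR = 25.5 g / (0.0045 m^2 * 24 h)
Step 3: WVTR = 25.5 / 0.108 = 236.1 g/m^2/h

236.1 g/m^2/h


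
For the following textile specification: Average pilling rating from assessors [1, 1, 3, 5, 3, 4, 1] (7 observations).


Formula: Mean = sum / count
Sum = 1 + 1 + 3 + 5 + 3 + 4 + 1 = 18
Mean = 18 / 7 = 2.6

2.6


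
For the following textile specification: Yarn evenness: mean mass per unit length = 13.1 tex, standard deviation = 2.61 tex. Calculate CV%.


Formula: CV% = (standard deviation / mean) * 100
Step 1: Ratio = 2.61 / 13.1 = 0.199237
Step 2: CV% = 0.199237 * 100 = 19.9237% ≈ 19.9%

19.9%


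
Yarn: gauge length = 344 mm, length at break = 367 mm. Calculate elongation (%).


Formula: Elongation (%) = ((L_break - L0) / L0) * 100
Step 1: Extension = 367 - 344 = 23 mm
Step 2: Elongation = (23 / 344) * 100
Step 3: Elongation = 0.06686 * 100 = 6.686% ≈ 6.7%

6.7%


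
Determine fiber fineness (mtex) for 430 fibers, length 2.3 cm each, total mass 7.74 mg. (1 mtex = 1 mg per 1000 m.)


Formula: fineness (mtex) = mass (mg) / total length (km) = (mass_mg / total_length_m) * 1000
Step 1: Convert fiber length: 2.3 cm = 0.023 m
Step 2: Total fiber length = 430 * 0.023 = 9.89 m
Step 3: Linear density = 7.74 mg / 9.89 m = 0.7826 mg/m
Step 4: fineness = 0.7826 * 1000 = 782.6 mtex

782.6 mtex


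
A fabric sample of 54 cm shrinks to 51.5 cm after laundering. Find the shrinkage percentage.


Formula: Shrinkage% = ((L_before - L_after) / L_before) * 100
Step 1: Shrinkage = 54 - 51.5 = 2.5 cm
Step 2: Shrinkage% = (2.5 / 54) * 100
Step 3: Shrinkage% = 0.046296 * 100 = 4.6296% ≈ 4.6%

4.6%


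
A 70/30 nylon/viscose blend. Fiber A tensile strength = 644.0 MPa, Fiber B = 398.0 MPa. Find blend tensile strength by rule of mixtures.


Formula: Blend property = (fraction_A * property_A) + (fraction_B * property_B)
Step 1: Contribution A = 70/100 * 644.0 MPa = 450.8 MPa
Step 2: Contribution B = 30/100 * 398.0 MPa = 119.4 MPa
Step 3: Blend tensile strength = 450.8 + 119.4 = 570.2 MPa

570.2 MPa


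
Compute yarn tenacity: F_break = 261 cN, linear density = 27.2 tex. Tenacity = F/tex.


Formula: Tenacity = Breaking force / Linear density
Tenacity = 261 cN / 27.2 tex
Tenacity = 9.60 cN/tex

9.60 cN/tex


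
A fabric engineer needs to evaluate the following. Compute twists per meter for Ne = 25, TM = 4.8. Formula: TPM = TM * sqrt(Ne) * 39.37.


Formula: TPM = TM * sqrt(Ne) * 39.37
Step 1: sqrt(Ne) = sqrt(25) = 5
Step 2: TM * sqrt(Ne) = 4.8 * 5 = 24
Step 3: TPM = 24 * 39.37 = 945 twists/m

945 twists/m


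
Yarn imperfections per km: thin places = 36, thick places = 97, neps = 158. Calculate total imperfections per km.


Formula: Total = thin places + thick places + neps
Total = 36 + 97 + 158
Total = 291 imperfections/km

291 imperfections/km


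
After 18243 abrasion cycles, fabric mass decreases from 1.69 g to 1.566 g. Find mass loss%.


Formula: Mass loss% = ((m_before - m_after) / m_before) * 100
Step 1: Mass loss = 1.69 - 1.566 = 0.124 g
Step 2: Ratio = 0.124 / 1.69 = 0.0733728
Step 3: Mass loss% = 0.0733728 * 100 = 7.33728% ≈ 7.34%

7.34%


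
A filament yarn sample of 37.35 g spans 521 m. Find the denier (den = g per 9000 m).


Formula: den = (mass_g / length_m) * 9000
Substituting: den = (37.35 / 521) * 9000
Intermediate: 37.35 / 521 = 0.07168906 g/m
den = 0.07168906 * 9000 = 645.2 denier

645.2 denier


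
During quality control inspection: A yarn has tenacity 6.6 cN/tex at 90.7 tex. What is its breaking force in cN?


Formula: Breaking force = Tenacity * Linear density
F = 6.6 cN/tex * 90.7 tex
F = 598.62 cN

598.62 cN


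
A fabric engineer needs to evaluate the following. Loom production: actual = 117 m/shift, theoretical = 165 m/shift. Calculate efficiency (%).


Formula: Efficiency% = (Actual output / Theoretical output) * 100
Efficiency% = (117 / 165) * 100
Efficiency% = 0.709091 * 100 = 70.9091% ≈ 70.9%

70.9%


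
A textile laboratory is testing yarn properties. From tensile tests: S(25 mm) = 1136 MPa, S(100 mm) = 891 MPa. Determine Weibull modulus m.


Formula: m = ln(L1/L2) / ln(S2/S1)
Step 1: ln(L1/L2) = ln(25/100) = -1.38629
Step 2: S2/S1 = 891/1136 = 0.78433
Step 3: ln(S2/S1) = ln(0.78433) = -0.24293
Step 4: m = -1.38629 / -0.24293 = 5.71

5.71 (Weibull m)


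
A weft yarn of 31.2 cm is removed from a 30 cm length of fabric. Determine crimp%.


Formula: Crimp% = ((L_yarn - L_fabric) / L_fabric) * 100
Step 1: Extension = 31.2 - 30 = 1.2 cm
Step 2: Crimp% = (1.2 / 30) * 100
Step 3: Crimp% = 0.04 * 100 = 4.0%

4.0%


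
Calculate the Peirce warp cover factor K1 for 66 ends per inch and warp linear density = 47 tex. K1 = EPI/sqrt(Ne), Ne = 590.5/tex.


Formula: K1 = EPI / sqrt(Ne), with Ne = 590.5 / tex_warp
Step 1: Ne = 590.5 / 47 = 12.564
Step 2: sqrt(Ne) = sqrt(12.564) = 3.5446
Step 3: K1 = 66 / 3.5446 = 18.6

18.6


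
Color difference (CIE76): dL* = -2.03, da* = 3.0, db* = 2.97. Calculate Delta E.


Formula: Delta E = sqrt(dL*^2 + da*^2 + db*^2)
Step 1: dL*^2 = (-2.03)^2 = 4.1209
Step 2: da*^2 = 3.0^2 = 9.0
Step 3: db*^2 = 2.97^2 = 8.8209
Step 4: Sum = 4.1209 + 9.0 + 8.8209 = 21.9418
Step 5: Delta E = sqrt(21.9418) = 4.68

4.68 Delta E


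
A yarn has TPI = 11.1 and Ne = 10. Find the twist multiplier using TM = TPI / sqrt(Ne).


Formula: TM = TPI / sqrt(Ne)
Step 1: sqrt(Ne) = sqrt(10) = 3.1623
Step 2: TM = 11.1 / 3.1623 = 3.51

3.51 TM


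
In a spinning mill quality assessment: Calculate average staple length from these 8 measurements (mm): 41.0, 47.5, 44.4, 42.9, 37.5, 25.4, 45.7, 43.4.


Formula: Mean = sum of lengths / count
Sum = 41.0 + 47.5 + 44.4 + 42.9 + 37.5 + 25.4 + 45.7 + 43.4
Sum = 327.8 mm
Mean = 327.8 / 8 = 40.98 mm

40.98 mm


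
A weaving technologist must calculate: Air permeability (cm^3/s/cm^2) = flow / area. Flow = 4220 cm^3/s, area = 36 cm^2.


Formula: Air Permeability = Airflow / Test Area
AP = 4220 cm^3/s / 36 cm^2
AP = 117.2 cm^3/s/cm^2

117.2 cm^3/s/cm^2


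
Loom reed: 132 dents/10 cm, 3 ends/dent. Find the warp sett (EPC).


Formula: EPC = (dents per 10 cm * ends per dent) / 10
Step 1: Total ends per 10 cm = 132 * 3 = 396
Step 2: EPC = 396 / 10 = 39.6 ends/cm

39.6 ends/cm


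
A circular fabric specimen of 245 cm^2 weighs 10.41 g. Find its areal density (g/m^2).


Formula: GSM = mass_g / area_m2
Step 1: Convert area: 245 cm^2 = 245 / 10000 = 0.0245 m^2
Step 2: GSM = 10.41 g / 0.0245 m^2 = 424.9 g/m^2

424.9 g/m^2


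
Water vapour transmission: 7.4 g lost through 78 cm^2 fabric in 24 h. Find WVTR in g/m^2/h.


Formula: WVTR = mass_loss / (area * time)
Step 1: Convert area: 78 cm^2 = 0.0078 m^2
Step 2: WVTR = 7.4 g / (0.0078 m^2 * 24 h)
Step 3: WVTR = 7.4 / 0.1872 = 39.5 g/m^2/h

39.5 g/m^2/h


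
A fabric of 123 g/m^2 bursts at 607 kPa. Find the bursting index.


Formula: Bursting Index = Bursting Strength / Fabric GSM
BI = 607 kPa / 123 g/m^2
BI = 4.935 kPa/(g/m^2)

4.935 kPa/(g/m^2)


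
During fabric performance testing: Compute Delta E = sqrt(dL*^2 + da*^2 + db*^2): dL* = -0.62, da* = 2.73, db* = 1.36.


Formula: Delta E = sqrt(dL*^2 + da*^2 + db*^2)
Step 1: dL*^2 = (-0.62)^2 = 0.3844
Step 2: da*^2 = 2.73^2 = 7.4529
Step 3: db*^2 = 1.36^2 = 1.8496
Step 4: Sum = 0.3844 + 7.4529 + 1.8496 = 9.6869
Step 5: Delta E = sqrt(9.6869) = 3.11

3.11 Delta E


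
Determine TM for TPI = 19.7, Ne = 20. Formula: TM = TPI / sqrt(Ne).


Formula: TM = TPI / sqrt(Ne)
Step 1: sqrt(Ne) = sqrt(20) = 4.4721
Step 2: TM = 19.7 / 4.4721 = 4.41

4.41 TM


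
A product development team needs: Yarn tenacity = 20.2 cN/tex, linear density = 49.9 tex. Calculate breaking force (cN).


Formula: Breaking force = Tenacity * Linear density
F = 20.2 cN/tex * 49.9 tex
F = 1007.98 cN

1007.98 cN


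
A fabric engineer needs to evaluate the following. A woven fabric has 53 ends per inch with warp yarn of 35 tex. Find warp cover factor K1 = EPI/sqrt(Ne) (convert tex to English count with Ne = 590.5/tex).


Formula: K1 = EPI / sqrt(Ne), with Ne = 590.5 / tex_warp
Step 1: Ne = 590.5 / 35 = 16.871
Step 2: sqrt(Ne) = sqrt(16.871) = 4.1074
Step 3: K1 = 53 / 4.1074 = 12.9

12.9


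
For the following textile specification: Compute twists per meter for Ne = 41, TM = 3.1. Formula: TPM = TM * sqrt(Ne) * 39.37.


Formula: TPM = TM * sqrt(Ne) * 39.37
Step 1: sqrt(Ne) = sqrt(41) = 6.4031
Step 2: TM * sqrt(Ne) = 3.1 * 6.4031 = 19.8496
Step 3: TPM = 19.8496 * 39.37 = 781 twists/m

781 twists/m


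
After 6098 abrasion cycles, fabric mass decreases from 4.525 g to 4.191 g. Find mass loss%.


Formula: Mass loss% = ((m_before - m_after) / m_before) * 100
Step 1: Mass loss = 4.525 - 4.191 = 0.334 g
Step 2: Ratio = 0.334 / 4.525 = 0.0738122
Step 3: Mass loss% = 0.0738122 * 100 = 7.38122% ≈ 7.38%

7.38%
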